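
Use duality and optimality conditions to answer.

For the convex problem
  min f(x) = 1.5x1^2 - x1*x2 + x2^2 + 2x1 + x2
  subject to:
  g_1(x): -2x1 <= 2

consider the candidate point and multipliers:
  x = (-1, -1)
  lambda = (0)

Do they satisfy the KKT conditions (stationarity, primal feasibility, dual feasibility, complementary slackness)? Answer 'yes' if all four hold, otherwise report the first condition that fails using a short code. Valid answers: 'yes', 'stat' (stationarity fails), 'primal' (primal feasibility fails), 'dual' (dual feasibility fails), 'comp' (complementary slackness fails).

Gradient of f: grad f(x) = Q x + c = (0, 0)
Constraint values g_i(x) = a_i^T x - b_i:
  g_1((-1, -1)) = 0
Stationarity residual: grad f(x) + sum_i lambda_i a_i = (0, 0)
  -> stationarity OK
Primal feasibility (all g_i <= 0): OK
Dual feasibility (all lambda_i >= 0): OK
Complementary slackness (lambda_i * g_i(x) = 0 for all i): OK

Verdict: yes, KKT holds.

yes


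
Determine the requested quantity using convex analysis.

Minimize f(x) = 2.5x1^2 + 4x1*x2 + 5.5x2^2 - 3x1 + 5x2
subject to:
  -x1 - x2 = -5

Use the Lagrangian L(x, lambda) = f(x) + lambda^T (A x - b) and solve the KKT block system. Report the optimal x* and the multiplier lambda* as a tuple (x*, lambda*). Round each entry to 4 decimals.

Form the Lagrangian:
  L(x, lambda) = (1/2) x^T Q x + c^T x + lambda^T (A x - b)
Stationarity (grad_x L = 0): Q x + c + A^T lambda = 0.
Primal feasibility: A x = b.

This gives the KKT block system:
  [ Q   A^T ] [ x     ]   [-c ]
  [ A    0  ] [ lambda ] = [ b ]

Solving the linear system:
  x*      = (5.375, -0.375)
  lambda* = (22.375)
  f(x*)   = 46.9375

x* = (5.375, -0.375), lambda* = (22.375)


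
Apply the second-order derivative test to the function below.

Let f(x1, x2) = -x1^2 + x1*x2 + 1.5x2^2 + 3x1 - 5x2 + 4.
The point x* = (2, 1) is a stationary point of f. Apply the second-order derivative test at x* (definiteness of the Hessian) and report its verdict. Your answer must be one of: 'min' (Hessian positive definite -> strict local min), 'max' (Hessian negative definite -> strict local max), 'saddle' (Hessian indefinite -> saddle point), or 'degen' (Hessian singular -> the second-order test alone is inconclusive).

Compute the Hessian H = grad^2 f:
  H = [[-2, 1], [1, 3]]
Verify stationarity: grad f(x*) = H x* + g = (0, 0).
Eigenvalues of H: -2.1926, 3.1926.
Eigenvalues have mixed signs, so H is indefinite -> x* is a saddle point.

saddle


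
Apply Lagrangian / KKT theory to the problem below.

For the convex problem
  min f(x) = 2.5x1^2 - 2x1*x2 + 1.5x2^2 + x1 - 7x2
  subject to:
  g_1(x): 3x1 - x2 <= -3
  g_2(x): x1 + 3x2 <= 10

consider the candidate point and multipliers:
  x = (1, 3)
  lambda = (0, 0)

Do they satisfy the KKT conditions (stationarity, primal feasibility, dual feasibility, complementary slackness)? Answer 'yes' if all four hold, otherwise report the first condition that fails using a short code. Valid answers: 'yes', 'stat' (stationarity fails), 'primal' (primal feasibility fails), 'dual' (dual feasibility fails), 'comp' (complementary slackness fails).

Gradient of f: grad f(x) = Q x + c = (0, 0)
Constraint values g_i(x) = a_i^T x - b_i:
  g_1((1, 3)) = 3
  g_2((1, 3)) = 0
Stationarity residual: grad f(x) + sum_i lambda_i a_i = (0, 0)
  -> stationarity OK
Primal feasibility (all g_i <= 0): FAILS
Dual feasibility (all lambda_i >= 0): OK
Complementary slackness (lambda_i * g_i(x) = 0 for all i): OK

Verdict: the first failing condition is primal_feasibility -> primal.

primal


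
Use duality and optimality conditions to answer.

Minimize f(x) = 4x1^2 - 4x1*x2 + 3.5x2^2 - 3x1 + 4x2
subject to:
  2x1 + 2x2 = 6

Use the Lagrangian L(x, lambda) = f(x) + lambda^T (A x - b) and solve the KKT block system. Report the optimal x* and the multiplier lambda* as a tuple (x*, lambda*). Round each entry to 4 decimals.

Form the Lagrangian:
  L(x, lambda) = (1/2) x^T Q x + c^T x + lambda^T (A x - b)
Stationarity (grad_x L = 0): Q x + c + A^T lambda = 0.
Primal feasibility: A x = b.

This gives the KKT block system:
  [ Q   A^T ] [ x     ]   [-c ]
  [ A    0  ] [ lambda ] = [ b ]

Solving the linear system:
  x*      = (1.7391, 1.2609)
  lambda* = (-2.9348)
  f(x*)   = 8.7174

x* = (1.7391, 1.2609), lambda* = (-2.9348)


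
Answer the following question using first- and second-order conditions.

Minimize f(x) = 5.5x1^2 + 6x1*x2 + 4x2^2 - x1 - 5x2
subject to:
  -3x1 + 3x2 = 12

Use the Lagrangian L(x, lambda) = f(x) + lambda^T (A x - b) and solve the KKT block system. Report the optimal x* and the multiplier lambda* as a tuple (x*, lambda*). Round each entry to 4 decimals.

Form the Lagrangian:
  L(x, lambda) = (1/2) x^T Q x + c^T x + lambda^T (A x - b)
Stationarity (grad_x L = 0): Q x + c + A^T lambda = 0.
Primal feasibility: A x = b.

This gives the KKT block system:
  [ Q   A^T ] [ x     ]   [-c ]
  [ A    0  ] [ lambda ] = [ b ]

Solving the linear system:
  x*      = (-1.6129, 2.3871)
  lambda* = (-1.4731)
  f(x*)   = 3.6774

x* = (-1.6129, 2.3871), lambda* = (-1.4731)


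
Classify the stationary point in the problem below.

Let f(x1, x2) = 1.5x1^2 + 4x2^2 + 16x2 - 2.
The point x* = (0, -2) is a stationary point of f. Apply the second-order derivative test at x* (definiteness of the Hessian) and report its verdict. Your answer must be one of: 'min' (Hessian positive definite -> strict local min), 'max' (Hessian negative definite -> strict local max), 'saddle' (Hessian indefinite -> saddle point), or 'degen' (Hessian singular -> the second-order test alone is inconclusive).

Compute the Hessian H = grad^2 f:
  H = [[3, 0], [0, 8]]
Verify stationarity: grad f(x*) = H x* + g = (0, 0).
Eigenvalues of H: 3, 8.
Both eigenvalues > 0, so H is positive definite -> x* is a strict local min.

min


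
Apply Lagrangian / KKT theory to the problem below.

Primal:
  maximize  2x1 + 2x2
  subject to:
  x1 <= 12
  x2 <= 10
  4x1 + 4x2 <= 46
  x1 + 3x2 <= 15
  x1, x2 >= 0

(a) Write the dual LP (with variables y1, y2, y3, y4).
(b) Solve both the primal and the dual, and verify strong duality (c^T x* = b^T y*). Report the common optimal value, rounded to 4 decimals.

The standard primal-dual pair for 'max c^T x s.t. A x <= b, x >= 0' is:
  Dual:  min b^T y  s.t.  A^T y >= c,  y >= 0.

So the dual LP is:
  minimize  12y1 + 10y2 + 46y3 + 15y4
  subject to:
    y1 + 4y3 + y4 >= 2
    y2 + 4y3 + 3y4 >= 2
    y1, y2, y3, y4 >= 0

Solving the primal: x* = (11.5, 0).
  primal value c^T x* = 23.
Solving the dual: y* = (0, 0, 0.5, 0).
  dual value b^T y* = 23.
Strong duality: c^T x* = b^T y*. Confirmed.

23


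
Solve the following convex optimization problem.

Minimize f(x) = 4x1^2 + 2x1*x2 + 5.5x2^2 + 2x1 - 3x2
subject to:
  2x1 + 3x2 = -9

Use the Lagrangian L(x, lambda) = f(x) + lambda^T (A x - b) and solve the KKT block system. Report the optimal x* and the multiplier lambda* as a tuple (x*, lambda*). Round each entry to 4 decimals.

Form the Lagrangian:
  L(x, lambda) = (1/2) x^T Q x + c^T x + lambda^T (A x - b)
Stationarity (grad_x L = 0): Q x + c + A^T lambda = 0.
Primal feasibility: A x = b.

This gives the KKT block system:
  [ Q   A^T ] [ x     ]   [-c ]
  [ A    0  ] [ lambda ] = [ b ]

Solving the linear system:
  x*      = (-1.9565, -1.6957)
  lambda* = (8.5217)
  f(x*)   = 38.9348

x* = (-1.9565, -1.6957), lambda* = (8.5217)


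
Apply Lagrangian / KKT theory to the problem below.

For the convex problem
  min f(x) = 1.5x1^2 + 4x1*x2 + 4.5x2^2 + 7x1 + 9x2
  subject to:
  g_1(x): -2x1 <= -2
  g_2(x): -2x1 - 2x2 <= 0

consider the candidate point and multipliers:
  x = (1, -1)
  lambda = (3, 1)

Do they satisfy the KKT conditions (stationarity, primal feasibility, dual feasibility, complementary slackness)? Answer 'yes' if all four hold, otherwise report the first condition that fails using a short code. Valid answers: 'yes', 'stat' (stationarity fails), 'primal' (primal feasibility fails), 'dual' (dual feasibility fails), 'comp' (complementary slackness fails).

Gradient of f: grad f(x) = Q x + c = (6, 4)
Constraint values g_i(x) = a_i^T x - b_i:
  g_1((1, -1)) = 0
  g_2((1, -1)) = 0
Stationarity residual: grad f(x) + sum_i lambda_i a_i = (-2, 2)
  -> stationarity FAILS
Primal feasibility (all g_i <= 0): OK
Dual feasibility (all lambda_i >= 0): OK
Complementary slackness (lambda_i * g_i(x) = 0 for all i): OK

Verdict: the first failing condition is stationarity -> stat.

stat


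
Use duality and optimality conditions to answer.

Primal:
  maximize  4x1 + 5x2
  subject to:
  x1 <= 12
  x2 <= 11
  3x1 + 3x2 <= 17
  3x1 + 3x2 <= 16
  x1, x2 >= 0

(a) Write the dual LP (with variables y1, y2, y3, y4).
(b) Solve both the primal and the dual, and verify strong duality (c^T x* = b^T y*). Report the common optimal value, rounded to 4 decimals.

The standard primal-dual pair for 'max c^T x s.t. A x <= b, x >= 0' is:
  Dual:  min b^T y  s.t.  A^T y >= c,  y >= 0.

So the dual LP is:
  minimize  12y1 + 11y2 + 17y3 + 16y4
  subject to:
    y1 + 3y3 + 3y4 >= 4
    y2 + 3y3 + 3y4 >= 5
    y1, y2, y3, y4 >= 0

Solving the primal: x* = (0, 5.3333).
  primal value c^T x* = 26.6667.
Solving the dual: y* = (0, 0, 0, 1.6667).
  dual value b^T y* = 26.6667.
Strong duality: c^T x* = b^T y*. Confirmed.

26.6667


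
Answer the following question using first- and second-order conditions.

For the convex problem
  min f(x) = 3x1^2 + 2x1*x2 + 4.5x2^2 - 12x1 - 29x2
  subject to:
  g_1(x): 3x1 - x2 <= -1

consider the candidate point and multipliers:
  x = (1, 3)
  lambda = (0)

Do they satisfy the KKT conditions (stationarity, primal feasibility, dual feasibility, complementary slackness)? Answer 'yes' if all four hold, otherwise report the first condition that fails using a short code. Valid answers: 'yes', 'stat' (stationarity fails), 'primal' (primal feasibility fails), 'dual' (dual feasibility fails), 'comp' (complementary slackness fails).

Gradient of f: grad f(x) = Q x + c = (0, 0)
Constraint values g_i(x) = a_i^T x - b_i:
  g_1((1, 3)) = 1
Stationarity residual: grad f(x) + sum_i lambda_i a_i = (0, 0)
  -> stationarity OK
Primal feasibility (all g_i <= 0): FAILS
Dual feasibility (all lambda_i >= 0): OK
Complementary slackness (lambda_i * g_i(x) = 0 for all i): OK

Verdict: the first failing condition is primal_feasibility -> primal.

primal


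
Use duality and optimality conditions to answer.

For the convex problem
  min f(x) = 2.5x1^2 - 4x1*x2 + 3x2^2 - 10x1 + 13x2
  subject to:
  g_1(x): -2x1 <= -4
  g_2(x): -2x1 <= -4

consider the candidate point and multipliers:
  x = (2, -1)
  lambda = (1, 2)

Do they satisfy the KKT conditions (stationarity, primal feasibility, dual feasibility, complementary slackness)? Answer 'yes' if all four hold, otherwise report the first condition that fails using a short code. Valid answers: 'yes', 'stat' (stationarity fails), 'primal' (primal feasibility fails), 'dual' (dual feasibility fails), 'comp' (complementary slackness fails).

Gradient of f: grad f(x) = Q x + c = (4, -1)
Constraint values g_i(x) = a_i^T x - b_i:
  g_1((2, -1)) = 0
  g_2((2, -1)) = 0
Stationarity residual: grad f(x) + sum_i lambda_i a_i = (-2, -1)
  -> stationarity FAILS
Primal feasibility (all g_i <= 0): OK
Dual feasibility (all lambda_i >= 0): OK
Complementary slackness (lambda_i * g_i(x) = 0 for all i): OK

Verdict: the first failing condition is stationarity -> stat.

stat


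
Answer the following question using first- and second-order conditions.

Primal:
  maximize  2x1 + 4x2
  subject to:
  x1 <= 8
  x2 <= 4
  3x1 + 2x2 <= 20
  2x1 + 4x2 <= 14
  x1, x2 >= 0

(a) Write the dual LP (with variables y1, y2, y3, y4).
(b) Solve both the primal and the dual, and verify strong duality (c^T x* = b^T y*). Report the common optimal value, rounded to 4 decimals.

The standard primal-dual pair for 'max c^T x s.t. A x <= b, x >= 0' is:
  Dual:  min b^T y  s.t.  A^T y >= c,  y >= 0.

So the dual LP is:
  minimize  8y1 + 4y2 + 20y3 + 14y4
  subject to:
    y1 + 3y3 + 2y4 >= 2
    y2 + 2y3 + 4y4 >= 4
    y1, y2, y3, y4 >= 0

Solving the primal: x* = (6.5, 0.25).
  primal value c^T x* = 14.
Solving the dual: y* = (0, 0, 0, 1).
  dual value b^T y* = 14.
Strong duality: c^T x* = b^T y*. Confirmed.

14


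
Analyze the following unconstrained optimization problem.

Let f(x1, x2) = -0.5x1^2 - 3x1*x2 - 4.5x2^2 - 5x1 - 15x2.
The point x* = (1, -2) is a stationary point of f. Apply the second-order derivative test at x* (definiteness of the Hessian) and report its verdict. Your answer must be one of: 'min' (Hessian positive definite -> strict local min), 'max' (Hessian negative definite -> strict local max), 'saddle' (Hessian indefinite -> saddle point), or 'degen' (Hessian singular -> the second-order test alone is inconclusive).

Compute the Hessian H = grad^2 f:
  H = [[-1, -3], [-3, -9]]
Verify stationarity: grad f(x*) = H x* + g = (0, 0).
Eigenvalues of H: -10, 0.
H has a zero eigenvalue (singular; negative semidefinite but not definite), so H is neither positive definite, negative definite, nor indefinite. The second-order test alone is inconclusive -> degen.
(Indeed, f is constant along the null direction of H through x*, so x* is not a strict local extremum.)

degen


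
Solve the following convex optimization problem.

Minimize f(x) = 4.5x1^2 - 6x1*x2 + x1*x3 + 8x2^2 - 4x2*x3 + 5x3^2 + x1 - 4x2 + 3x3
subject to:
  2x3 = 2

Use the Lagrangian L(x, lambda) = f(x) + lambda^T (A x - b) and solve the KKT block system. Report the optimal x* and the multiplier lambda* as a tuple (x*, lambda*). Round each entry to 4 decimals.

Form the Lagrangian:
  L(x, lambda) = (1/2) x^T Q x + c^T x + lambda^T (A x - b)
Stationarity (grad_x L = 0): Q x + c + A^T lambda = 0.
Primal feasibility: A x = b.

This gives the KKT block system:
  [ Q   A^T ] [ x     ]   [-c ]
  [ A    0  ] [ lambda ] = [ b ]

Solving the linear system:
  x*      = (0.1481, 0.5556, 1)
  lambda* = (-5.463)
  f(x*)   = 5.9259

x* = (0.1481, 0.5556, 1), lambda* = (-5.463)


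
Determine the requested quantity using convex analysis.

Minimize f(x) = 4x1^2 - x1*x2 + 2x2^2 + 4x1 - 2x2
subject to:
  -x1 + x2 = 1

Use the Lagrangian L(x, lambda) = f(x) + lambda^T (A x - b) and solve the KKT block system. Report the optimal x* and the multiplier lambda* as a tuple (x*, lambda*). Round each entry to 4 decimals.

Form the Lagrangian:
  L(x, lambda) = (1/2) x^T Q x + c^T x + lambda^T (A x - b)
Stationarity (grad_x L = 0): Q x + c + A^T lambda = 0.
Primal feasibility: A x = b.

This gives the KKT block system:
  [ Q   A^T ] [ x     ]   [-c ]
  [ A    0  ] [ lambda ] = [ b ]

Solving the linear system:
  x*      = (-0.5, 0.5)
  lambda* = (-0.5)
  f(x*)   = -1.25

x* = (-0.5, 0.5), lambda* = (-0.5)


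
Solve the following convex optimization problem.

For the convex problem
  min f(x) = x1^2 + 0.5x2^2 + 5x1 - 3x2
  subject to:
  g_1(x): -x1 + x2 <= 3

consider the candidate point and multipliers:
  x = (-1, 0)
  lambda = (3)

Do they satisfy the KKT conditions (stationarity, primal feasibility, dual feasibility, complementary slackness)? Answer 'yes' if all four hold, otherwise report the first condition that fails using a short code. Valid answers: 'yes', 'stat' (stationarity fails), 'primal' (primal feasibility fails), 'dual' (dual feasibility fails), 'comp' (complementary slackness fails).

Gradient of f: grad f(x) = Q x + c = (3, -3)
Constraint values g_i(x) = a_i^T x - b_i:
  g_1((-1, 0)) = -2
Stationarity residual: grad f(x) + sum_i lambda_i a_i = (0, 0)
  -> stationarity OK
Primal feasibility (all g_i <= 0): OK
Dual feasibility (all lambda_i >= 0): OK
Complementary slackness (lambda_i * g_i(x) = 0 for all i): FAILS

Verdict: the first failing condition is complementary_slackness -> comp.

comp


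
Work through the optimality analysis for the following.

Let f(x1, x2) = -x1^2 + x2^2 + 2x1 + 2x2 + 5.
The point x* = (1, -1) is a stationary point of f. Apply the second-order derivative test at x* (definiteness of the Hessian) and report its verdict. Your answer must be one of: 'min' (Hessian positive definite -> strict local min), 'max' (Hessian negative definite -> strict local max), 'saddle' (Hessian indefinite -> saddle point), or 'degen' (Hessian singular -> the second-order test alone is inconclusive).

Compute the Hessian H = grad^2 f:
  H = [[-2, 0], [0, 2]]
Verify stationarity: grad f(x*) = H x* + g = (0, 0).
Eigenvalues of H: -2, 2.
Eigenvalues have mixed signs, so H is indefinite -> x* is a saddle point.

saddle


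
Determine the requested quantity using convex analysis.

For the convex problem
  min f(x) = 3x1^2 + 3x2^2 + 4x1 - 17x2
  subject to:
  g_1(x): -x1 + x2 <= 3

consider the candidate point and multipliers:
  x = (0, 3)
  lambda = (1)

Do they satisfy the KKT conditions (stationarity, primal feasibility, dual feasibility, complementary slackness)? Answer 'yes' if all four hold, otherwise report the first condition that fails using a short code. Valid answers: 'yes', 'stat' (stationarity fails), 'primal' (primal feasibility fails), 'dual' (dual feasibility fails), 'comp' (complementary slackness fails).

Gradient of f: grad f(x) = Q x + c = (4, 1)
Constraint values g_i(x) = a_i^T x - b_i:
  g_1((0, 3)) = 0
Stationarity residual: grad f(x) + sum_i lambda_i a_i = (3, 2)
  -> stationarity FAILS
Primal feasibility (all g_i <= 0): OK
Dual feasibility (all lambda_i >= 0): OK
Complementary slackness (lambda_i * g_i(x) = 0 for all i): OK

Verdict: the first failing condition is stationarity -> stat.

stat


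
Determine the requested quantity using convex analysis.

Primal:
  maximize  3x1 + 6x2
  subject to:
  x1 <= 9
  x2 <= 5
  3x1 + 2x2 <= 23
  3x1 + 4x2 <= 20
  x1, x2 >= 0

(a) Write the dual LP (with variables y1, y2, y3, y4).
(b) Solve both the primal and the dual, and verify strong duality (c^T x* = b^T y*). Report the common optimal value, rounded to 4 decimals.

The standard primal-dual pair for 'max c^T x s.t. A x <= b, x >= 0' is:
  Dual:  min b^T y  s.t.  A^T y >= c,  y >= 0.

So the dual LP is:
  minimize  9y1 + 5y2 + 23y3 + 20y4
  subject to:
    y1 + 3y3 + 3y4 >= 3
    y2 + 2y3 + 4y4 >= 6
    y1, y2, y3, y4 >= 0

Solving the primal: x* = (0, 5).
  primal value c^T x* = 30.
Solving the dual: y* = (0, 2, 0, 1).
  dual value b^T y* = 30.
Strong duality: c^T x* = b^T y*. Confirmed.

30


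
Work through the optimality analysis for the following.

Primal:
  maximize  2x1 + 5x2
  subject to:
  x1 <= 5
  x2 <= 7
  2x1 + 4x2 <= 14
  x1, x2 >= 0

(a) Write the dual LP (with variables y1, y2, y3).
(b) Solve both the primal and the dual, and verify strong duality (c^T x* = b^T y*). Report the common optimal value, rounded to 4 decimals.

The standard primal-dual pair for 'max c^T x s.t. A x <= b, x >= 0' is:
  Dual:  min b^T y  s.t.  A^T y >= c,  y >= 0.

So the dual LP is:
  minimize  5y1 + 7y2 + 14y3
  subject to:
    y1 + 2y3 >= 2
    y2 + 4y3 >= 5
    y1, y2, y3 >= 0

Solving the primal: x* = (0, 3.5).
  primal value c^T x* = 17.5.
Solving the dual: y* = (0, 0, 1.25).
  dual value b^T y* = 17.5.
Strong duality: c^T x* = b^T y*. Confirmed.

17.5


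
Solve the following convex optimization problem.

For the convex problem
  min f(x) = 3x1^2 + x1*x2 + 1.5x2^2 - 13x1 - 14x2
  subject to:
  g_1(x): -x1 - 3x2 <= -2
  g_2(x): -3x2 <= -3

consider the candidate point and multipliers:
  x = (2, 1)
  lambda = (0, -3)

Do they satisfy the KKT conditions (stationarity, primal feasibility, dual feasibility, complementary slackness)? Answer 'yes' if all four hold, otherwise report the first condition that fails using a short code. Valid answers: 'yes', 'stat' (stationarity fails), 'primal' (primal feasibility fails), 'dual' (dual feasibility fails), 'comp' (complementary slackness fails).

Gradient of f: grad f(x) = Q x + c = (0, -9)
Constraint values g_i(x) = a_i^T x - b_i:
  g_1((2, 1)) = -3
  g_2((2, 1)) = 0
Stationarity residual: grad f(x) + sum_i lambda_i a_i = (0, 0)
  -> stationarity OK
Primal feasibility (all g_i <= 0): OK
Dual feasibility (all lambda_i >= 0): FAILS
Complementary slackness (lambda_i * g_i(x) = 0 for all i): OK

Verdict: the first failing condition is dual_feasibility -> dual.

dual


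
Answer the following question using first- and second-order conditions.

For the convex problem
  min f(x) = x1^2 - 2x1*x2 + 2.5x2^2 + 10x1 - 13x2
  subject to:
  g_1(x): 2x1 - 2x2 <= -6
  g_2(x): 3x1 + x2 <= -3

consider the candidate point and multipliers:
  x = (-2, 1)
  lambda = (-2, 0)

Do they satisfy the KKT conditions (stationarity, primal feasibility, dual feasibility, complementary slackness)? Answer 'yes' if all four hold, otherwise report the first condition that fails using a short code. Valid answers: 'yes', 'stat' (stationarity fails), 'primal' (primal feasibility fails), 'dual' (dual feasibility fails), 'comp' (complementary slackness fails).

Gradient of f: grad f(x) = Q x + c = (4, -4)
Constraint values g_i(x) = a_i^T x - b_i:
  g_1((-2, 1)) = 0
  g_2((-2, 1)) = -2
Stationarity residual: grad f(x) + sum_i lambda_i a_i = (0, 0)
  -> stationarity OK
Primal feasibility (all g_i <= 0): OK
Dual feasibility (all lambda_i >= 0): FAILS
Complementary slackness (lambda_i * g_i(x) = 0 for all i): OK

Verdict: the first failing condition is dual_feasibility -> dual.

dual


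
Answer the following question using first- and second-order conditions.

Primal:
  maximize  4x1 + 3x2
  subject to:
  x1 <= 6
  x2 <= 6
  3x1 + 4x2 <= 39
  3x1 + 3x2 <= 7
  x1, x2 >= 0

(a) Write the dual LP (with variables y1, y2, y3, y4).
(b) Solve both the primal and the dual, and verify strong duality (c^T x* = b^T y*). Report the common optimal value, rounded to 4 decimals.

The standard primal-dual pair for 'max c^T x s.t. A x <= b, x >= 0' is:
  Dual:  min b^T y  s.t.  A^T y >= c,  y >= 0.

So the dual LP is:
  minimize  6y1 + 6y2 + 39y3 + 7y4
  subject to:
    y1 + 3y3 + 3y4 >= 4
    y2 + 4y3 + 3y4 >= 3
    y1, y2, y3, y4 >= 0

Solving the primal: x* = (2.3333, 0).
  primal value c^T x* = 9.3333.
Solving the dual: y* = (0, 0, 0, 1.3333).
  dual value b^T y* = 9.3333.
Strong duality: c^T x* = b^T y*. Confirmed.

9.3333


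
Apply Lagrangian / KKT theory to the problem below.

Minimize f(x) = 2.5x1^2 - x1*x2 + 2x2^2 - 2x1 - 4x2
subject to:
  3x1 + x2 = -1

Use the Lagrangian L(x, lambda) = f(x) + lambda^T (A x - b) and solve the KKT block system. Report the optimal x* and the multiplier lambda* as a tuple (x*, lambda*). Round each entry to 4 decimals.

Form the Lagrangian:
  L(x, lambda) = (1/2) x^T Q x + c^T x + lambda^T (A x - b)
Stationarity (grad_x L = 0): Q x + c + A^T lambda = 0.
Primal feasibility: A x = b.

This gives the KKT block system:
  [ Q   A^T ] [ x     ]   [-c ]
  [ A    0  ] [ lambda ] = [ b ]

Solving the linear system:
  x*      = (-0.4894, 0.4681)
  lambda* = (1.6383)
  f(x*)   = 0.3723

x* = (-0.4894, 0.4681), lambda* = (1.6383)


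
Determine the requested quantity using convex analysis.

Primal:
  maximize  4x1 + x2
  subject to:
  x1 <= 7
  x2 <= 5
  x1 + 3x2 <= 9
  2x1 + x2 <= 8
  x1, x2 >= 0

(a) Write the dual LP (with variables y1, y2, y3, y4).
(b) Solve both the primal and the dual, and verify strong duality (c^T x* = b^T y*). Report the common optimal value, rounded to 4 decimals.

The standard primal-dual pair for 'max c^T x s.t. A x <= b, x >= 0' is:
  Dual:  min b^T y  s.t.  A^T y >= c,  y >= 0.

So the dual LP is:
  minimize  7y1 + 5y2 + 9y3 + 8y4
  subject to:
    y1 + y3 + 2y4 >= 4
    y2 + 3y3 + y4 >= 1
    y1, y2, y3, y4 >= 0

Solving the primal: x* = (4, 0).
  primal value c^T x* = 16.
Solving the dual: y* = (0, 0, 0, 2).
  dual value b^T y* = 16.
Strong duality: c^T x* = b^T y*. Confirmed.

16


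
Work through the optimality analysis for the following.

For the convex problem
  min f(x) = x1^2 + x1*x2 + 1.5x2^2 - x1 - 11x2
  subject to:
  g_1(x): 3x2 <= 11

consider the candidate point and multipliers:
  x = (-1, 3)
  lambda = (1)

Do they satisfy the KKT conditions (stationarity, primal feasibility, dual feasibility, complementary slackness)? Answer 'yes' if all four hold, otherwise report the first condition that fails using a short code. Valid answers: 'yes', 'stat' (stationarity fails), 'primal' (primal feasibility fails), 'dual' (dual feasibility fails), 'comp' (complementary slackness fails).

Gradient of f: grad f(x) = Q x + c = (0, -3)
Constraint values g_i(x) = a_i^T x - b_i:
  g_1((-1, 3)) = -2
Stationarity residual: grad f(x) + sum_i lambda_i a_i = (0, 0)
  -> stationarity OK
Primal feasibility (all g_i <= 0): OK
Dual feasibility (all lambda_i >= 0): OK
Complementary slackness (lambda_i * g_i(x) = 0 for all i): FAILS

Verdict: the first failing condition is complementary_slackness -> comp.

comp


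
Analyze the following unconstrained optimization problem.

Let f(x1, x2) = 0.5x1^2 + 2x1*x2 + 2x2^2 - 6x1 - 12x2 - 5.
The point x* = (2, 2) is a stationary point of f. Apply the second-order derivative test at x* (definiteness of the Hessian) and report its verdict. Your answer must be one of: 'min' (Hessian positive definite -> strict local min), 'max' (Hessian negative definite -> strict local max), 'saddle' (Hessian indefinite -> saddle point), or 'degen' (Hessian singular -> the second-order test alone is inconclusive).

Compute the Hessian H = grad^2 f:
  H = [[1, 2], [2, 4]]
Verify stationarity: grad f(x*) = H x* + g = (0, 0).
Eigenvalues of H: 0, 5.
H has a zero eigenvalue (singular; positive semidefinite but not definite), so H is neither positive definite, negative definite, nor indefinite. The second-order test alone is inconclusive -> degen.
(Indeed, f is constant along the null direction of H through x*, so x* is not a strict local extremum.)

degen


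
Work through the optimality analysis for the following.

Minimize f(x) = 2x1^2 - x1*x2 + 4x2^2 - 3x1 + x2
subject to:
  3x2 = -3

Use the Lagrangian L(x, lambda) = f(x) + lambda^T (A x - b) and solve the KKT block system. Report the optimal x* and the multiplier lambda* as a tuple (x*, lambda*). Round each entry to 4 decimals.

Form the Lagrangian:
  L(x, lambda) = (1/2) x^T Q x + c^T x + lambda^T (A x - b)
Stationarity (grad_x L = 0): Q x + c + A^T lambda = 0.
Primal feasibility: A x = b.

This gives the KKT block system:
  [ Q   A^T ] [ x     ]   [-c ]
  [ A    0  ] [ lambda ] = [ b ]

Solving the linear system:
  x*      = (0.5, -1)
  lambda* = (2.5)
  f(x*)   = 2.5

x* = (0.5, -1), lambda* = (2.5)


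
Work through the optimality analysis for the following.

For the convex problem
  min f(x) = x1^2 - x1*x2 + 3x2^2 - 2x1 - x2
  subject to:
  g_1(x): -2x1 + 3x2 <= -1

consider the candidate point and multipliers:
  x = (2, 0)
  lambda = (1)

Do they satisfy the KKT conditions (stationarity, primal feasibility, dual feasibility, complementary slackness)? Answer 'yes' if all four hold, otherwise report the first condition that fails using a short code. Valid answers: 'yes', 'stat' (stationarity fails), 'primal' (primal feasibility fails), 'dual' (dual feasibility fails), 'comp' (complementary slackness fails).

Gradient of f: grad f(x) = Q x + c = (2, -3)
Constraint values g_i(x) = a_i^T x - b_i:
  g_1((2, 0)) = -3
Stationarity residual: grad f(x) + sum_i lambda_i a_i = (0, 0)
  -> stationarity OK
Primal feasibility (all g_i <= 0): OK
Dual feasibility (all lambda_i >= 0): OK
Complementary slackness (lambda_i * g_i(x) = 0 for all i): FAILS

Verdict: the first failing condition is complementary_slackness -> comp.

comp


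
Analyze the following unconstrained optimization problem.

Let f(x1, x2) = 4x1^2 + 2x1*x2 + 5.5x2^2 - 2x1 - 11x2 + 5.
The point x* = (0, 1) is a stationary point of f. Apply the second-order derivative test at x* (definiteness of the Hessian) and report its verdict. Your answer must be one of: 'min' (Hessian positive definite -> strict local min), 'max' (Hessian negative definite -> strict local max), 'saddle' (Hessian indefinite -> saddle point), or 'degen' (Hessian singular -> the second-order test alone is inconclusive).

Compute the Hessian H = grad^2 f:
  H = [[8, 2], [2, 11]]
Verify stationarity: grad f(x*) = H x* + g = (0, 0).
Eigenvalues of H: 7, 12.
Both eigenvalues > 0, so H is positive definite -> x* is a strict local min.

min


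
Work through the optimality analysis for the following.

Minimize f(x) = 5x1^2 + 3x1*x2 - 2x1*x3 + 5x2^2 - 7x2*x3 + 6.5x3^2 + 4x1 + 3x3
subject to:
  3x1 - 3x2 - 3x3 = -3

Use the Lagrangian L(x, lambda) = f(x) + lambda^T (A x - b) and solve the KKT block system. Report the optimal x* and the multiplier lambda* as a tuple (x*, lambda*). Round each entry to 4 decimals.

Form the Lagrangian:
  L(x, lambda) = (1/2) x^T Q x + c^T x + lambda^T (A x - b)
Stationarity (grad_x L = 0): Q x + c + A^T lambda = 0.
Primal feasibility: A x = b.

This gives the KKT block system:
  [ Q   A^T ] [ x     ]   [-c ]
  [ A    0  ] [ lambda ] = [ b ]

Solving the linear system:
  x*      = (-0.6715, 0.3494, -0.0209)
  lambda* = (0.5418)
  f(x*)   = -0.5617

x* = (-0.6715, 0.3494, -0.0209), lambda* = (0.5418)


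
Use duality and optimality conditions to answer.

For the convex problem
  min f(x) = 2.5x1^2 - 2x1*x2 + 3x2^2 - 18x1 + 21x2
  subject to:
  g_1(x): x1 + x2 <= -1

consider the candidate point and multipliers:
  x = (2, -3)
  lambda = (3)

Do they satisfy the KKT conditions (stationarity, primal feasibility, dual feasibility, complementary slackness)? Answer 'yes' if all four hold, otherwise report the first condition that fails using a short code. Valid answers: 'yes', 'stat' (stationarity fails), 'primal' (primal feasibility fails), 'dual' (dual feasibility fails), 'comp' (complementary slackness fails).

Gradient of f: grad f(x) = Q x + c = (-2, -1)
Constraint values g_i(x) = a_i^T x - b_i:
  g_1((2, -3)) = 0
Stationarity residual: grad f(x) + sum_i lambda_i a_i = (1, 2)
  -> stationarity FAILS
Primal feasibility (all g_i <= 0): OK
Dual feasibility (all lambda_i >= 0): OK
Complementary slackness (lambda_i * g_i(x) = 0 for all i): OK

Verdict: the first failing condition is stationarity -> stat.

stat


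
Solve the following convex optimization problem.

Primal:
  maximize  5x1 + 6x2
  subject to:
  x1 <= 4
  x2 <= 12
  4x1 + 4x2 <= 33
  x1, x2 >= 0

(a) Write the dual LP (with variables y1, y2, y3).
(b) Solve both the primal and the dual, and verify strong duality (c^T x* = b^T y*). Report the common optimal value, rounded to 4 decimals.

The standard primal-dual pair for 'max c^T x s.t. A x <= b, x >= 0' is:
  Dual:  min b^T y  s.t.  A^T y >= c,  y >= 0.

So the dual LP is:
  minimize  4y1 + 12y2 + 33y3
  subject to:
    y1 + 4y3 >= 5
    y2 + 4y3 >= 6
    y1, y2, y3 >= 0

Solving the primal: x* = (0, 8.25).
  primal value c^T x* = 49.5.
Solving the dual: y* = (0, 0, 1.5).
  dual value b^T y* = 49.5.
Strong duality: c^T x* = b^T y*. Confirmed.

49.5


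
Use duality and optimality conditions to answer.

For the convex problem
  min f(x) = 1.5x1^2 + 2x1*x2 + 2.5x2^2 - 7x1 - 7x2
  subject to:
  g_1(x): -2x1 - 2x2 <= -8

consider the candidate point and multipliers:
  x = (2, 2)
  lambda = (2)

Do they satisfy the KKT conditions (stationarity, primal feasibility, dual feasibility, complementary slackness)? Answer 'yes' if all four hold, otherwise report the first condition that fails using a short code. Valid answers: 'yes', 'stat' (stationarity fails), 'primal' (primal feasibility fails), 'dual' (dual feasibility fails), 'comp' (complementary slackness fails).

Gradient of f: grad f(x) = Q x + c = (3, 7)
Constraint values g_i(x) = a_i^T x - b_i:
  g_1((2, 2)) = 0
Stationarity residual: grad f(x) + sum_i lambda_i a_i = (-1, 3)
  -> stationarity FAILS
Primal feasibility (all g_i <= 0): OK
Dual feasibility (all lambda_i >= 0): OK
Complementary slackness (lambda_i * g_i(x) = 0 for all i): OK

Verdict: the first failing condition is stationarity -> stat.

stat


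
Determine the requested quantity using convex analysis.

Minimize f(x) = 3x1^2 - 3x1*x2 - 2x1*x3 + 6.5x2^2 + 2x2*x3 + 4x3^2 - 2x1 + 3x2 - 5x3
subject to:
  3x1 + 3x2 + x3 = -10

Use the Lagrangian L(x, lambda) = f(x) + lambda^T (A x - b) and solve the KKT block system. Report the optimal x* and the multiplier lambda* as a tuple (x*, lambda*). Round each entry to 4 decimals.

Form the Lagrangian:
  L(x, lambda) = (1/2) x^T Q x + c^T x + lambda^T (A x - b)
Stationarity (grad_x L = 0): Q x + c + A^T lambda = 0.
Primal feasibility: A x = b.

This gives the KKT block system:
  [ Q   A^T ] [ x     ]   [-c ]
  [ A    0  ] [ lambda ] = [ b ]

Solving the linear system:
  x*      = (-1.9386, -1.4279, 0.0995)
  lambda* = (3.1824)
  f(x*)   = 15.4602

x* = (-1.9386, -1.4279, 0.0995), lambda* = (3.1824)


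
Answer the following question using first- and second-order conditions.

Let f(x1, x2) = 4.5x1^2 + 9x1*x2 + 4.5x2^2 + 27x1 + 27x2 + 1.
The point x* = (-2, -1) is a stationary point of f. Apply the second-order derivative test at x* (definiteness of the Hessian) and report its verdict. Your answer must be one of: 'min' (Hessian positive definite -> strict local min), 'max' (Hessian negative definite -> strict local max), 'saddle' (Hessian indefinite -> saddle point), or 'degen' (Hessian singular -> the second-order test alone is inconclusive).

Compute the Hessian H = grad^2 f:
  H = [[9, 9], [9, 9]]
Verify stationarity: grad f(x*) = H x* + g = (0, 0).
Eigenvalues of H: 0, 18.
H has a zero eigenvalue (singular; positive semidefinite but not definite), so H is neither positive definite, negative definite, nor indefinite. The second-order test alone is inconclusive -> degen.
(Indeed, f is constant along the null direction of H through x*, so x* is not a strict local extremum.)

degen


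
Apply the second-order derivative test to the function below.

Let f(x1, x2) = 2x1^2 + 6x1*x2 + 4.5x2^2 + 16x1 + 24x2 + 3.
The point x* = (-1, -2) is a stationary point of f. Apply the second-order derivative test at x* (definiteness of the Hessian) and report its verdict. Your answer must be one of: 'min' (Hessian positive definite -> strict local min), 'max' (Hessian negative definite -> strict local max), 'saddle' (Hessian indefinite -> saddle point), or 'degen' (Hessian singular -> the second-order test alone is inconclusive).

Compute the Hessian H = grad^2 f:
  H = [[4, 6], [6, 9]]
Verify stationarity: grad f(x*) = H x* + g = (0, 0).
Eigenvalues of H: 0, 13.
H has a zero eigenvalue (singular; positive semidefinite but not definite), so H is neither positive definite, negative definite, nor indefinite. The second-order test alone is inconclusive -> degen.
(Indeed, f is constant along the null direction of H through x*, so x* is not a strict local extremum.)

degen


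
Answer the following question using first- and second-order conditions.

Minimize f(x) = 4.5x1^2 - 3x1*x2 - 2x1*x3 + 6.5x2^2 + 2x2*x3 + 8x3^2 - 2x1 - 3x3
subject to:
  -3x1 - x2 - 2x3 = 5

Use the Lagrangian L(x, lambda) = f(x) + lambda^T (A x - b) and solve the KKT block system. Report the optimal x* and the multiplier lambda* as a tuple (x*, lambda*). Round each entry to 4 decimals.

Form the Lagrangian:
  L(x, lambda) = (1/2) x^T Q x + c^T x + lambda^T (A x - b)
Stationarity (grad_x L = 0): Q x + c + A^T lambda = 0.
Primal feasibility: A x = b.

This gives the KKT block system:
  [ Q   A^T ] [ x     ]   [-c ]
  [ A    0  ] [ lambda ] = [ b ]

Solving the linear system:
  x*      = (-1.2528, -0.5154, -0.3631)
  lambda* = (-3.6676)
  f(x*)   = 10.9665

x* = (-1.2528, -0.5154, -0.3631), lambda* = (-3.6676)


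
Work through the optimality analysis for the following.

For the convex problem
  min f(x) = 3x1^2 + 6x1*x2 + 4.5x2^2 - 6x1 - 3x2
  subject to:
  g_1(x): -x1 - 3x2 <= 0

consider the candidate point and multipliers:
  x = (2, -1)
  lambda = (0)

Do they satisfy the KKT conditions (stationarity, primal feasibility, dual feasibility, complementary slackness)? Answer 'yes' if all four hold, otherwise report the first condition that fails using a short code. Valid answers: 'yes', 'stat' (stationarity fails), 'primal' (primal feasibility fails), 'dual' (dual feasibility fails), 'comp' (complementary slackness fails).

Gradient of f: grad f(x) = Q x + c = (0, 0)
Constraint values g_i(x) = a_i^T x - b_i:
  g_1((2, -1)) = 1
Stationarity residual: grad f(x) + sum_i lambda_i a_i = (0, 0)
  -> stationarity OK
Primal feasibility (all g_i <= 0): FAILS
Dual feasibility (all lambda_i >= 0): OK
Complementary slackness (lambda_i * g_i(x) = 0 for all i): OK

Verdict: the first failing condition is primal_feasibility -> primal.

primal


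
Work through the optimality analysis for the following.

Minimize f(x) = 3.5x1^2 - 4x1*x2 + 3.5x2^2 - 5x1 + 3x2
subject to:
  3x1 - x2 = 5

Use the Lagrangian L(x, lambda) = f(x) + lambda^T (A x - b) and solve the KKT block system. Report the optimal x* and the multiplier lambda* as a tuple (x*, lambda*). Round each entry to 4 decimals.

Form the Lagrangian:
  L(x, lambda) = (1/2) x^T Q x + c^T x + lambda^T (A x - b)
Stationarity (grad_x L = 0): Q x + c + A^T lambda = 0.
Primal feasibility: A x = b.

This gives the KKT block system:
  [ Q   A^T ] [ x     ]   [-c ]
  [ A    0  ] [ lambda ] = [ b ]

Solving the linear system:
  x*      = (1.7609, 0.2826)
  lambda* = (-2.0652)
  f(x*)   = 1.1848

x* = (1.7609, 0.2826), lambda* = (-2.0652)


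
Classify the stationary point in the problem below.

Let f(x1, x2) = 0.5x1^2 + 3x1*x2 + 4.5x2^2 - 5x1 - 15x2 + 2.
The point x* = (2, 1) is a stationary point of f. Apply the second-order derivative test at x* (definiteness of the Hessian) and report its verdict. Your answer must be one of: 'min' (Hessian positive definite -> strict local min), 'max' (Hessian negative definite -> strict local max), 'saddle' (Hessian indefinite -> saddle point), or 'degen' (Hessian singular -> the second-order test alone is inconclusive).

Compute the Hessian H = grad^2 f:
  H = [[1, 3], [3, 9]]
Verify stationarity: grad f(x*) = H x* + g = (0, 0).
Eigenvalues of H: 0, 10.
H has a zero eigenvalue (singular; positive semidefinite but not definite), so H is neither positive definite, negative definite, nor indefinite. The second-order test alone is inconclusive -> degen.
(Indeed, f is constant along the null direction of H through x*, so x* is not a strict local extremum.)

degen


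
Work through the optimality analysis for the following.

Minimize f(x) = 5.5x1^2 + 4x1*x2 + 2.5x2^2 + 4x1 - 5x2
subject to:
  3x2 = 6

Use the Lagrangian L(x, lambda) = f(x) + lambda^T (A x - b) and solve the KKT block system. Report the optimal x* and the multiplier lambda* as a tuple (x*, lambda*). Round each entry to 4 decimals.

Form the Lagrangian:
  L(x, lambda) = (1/2) x^T Q x + c^T x + lambda^T (A x - b)
Stationarity (grad_x L = 0): Q x + c + A^T lambda = 0.
Primal feasibility: A x = b.

This gives the KKT block system:
  [ Q   A^T ] [ x     ]   [-c ]
  [ A    0  ] [ lambda ] = [ b ]

Solving the linear system:
  x*      = (-1.0909, 2)
  lambda* = (-0.2121)
  f(x*)   = -6.5455

x* = (-1.0909, 2), lambda* = (-0.2121)


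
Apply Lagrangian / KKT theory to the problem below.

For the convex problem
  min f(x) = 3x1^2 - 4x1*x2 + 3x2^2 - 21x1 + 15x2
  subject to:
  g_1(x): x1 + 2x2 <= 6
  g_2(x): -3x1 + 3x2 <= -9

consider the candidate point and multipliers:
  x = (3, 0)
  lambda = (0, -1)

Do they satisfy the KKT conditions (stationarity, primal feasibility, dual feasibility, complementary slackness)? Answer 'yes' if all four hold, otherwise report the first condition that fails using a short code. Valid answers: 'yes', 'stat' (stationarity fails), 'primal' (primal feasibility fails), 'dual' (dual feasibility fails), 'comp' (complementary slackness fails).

Gradient of f: grad f(x) = Q x + c = (-3, 3)
Constraint values g_i(x) = a_i^T x - b_i:
  g_1((3, 0)) = -3
  g_2((3, 0)) = 0
Stationarity residual: grad f(x) + sum_i lambda_i a_i = (0, 0)
  -> stationarity OK
Primal feasibility (all g_i <= 0): OK
Dual feasibility (all lambda_i >= 0): FAILS
Complementary slackness (lambda_i * g_i(x) = 0 for all i): OK

Verdict: the first failing condition is dual_feasibility -> dual.

dual


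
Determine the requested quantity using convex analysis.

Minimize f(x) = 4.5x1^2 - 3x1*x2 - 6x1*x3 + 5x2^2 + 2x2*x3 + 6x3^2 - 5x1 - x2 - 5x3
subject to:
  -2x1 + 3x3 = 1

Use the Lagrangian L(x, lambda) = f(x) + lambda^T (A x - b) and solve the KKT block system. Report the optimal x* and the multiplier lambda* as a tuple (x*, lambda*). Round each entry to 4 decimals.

Form the Lagrangian:
  L(x, lambda) = (1/2) x^T Q x + c^T x + lambda^T (A x - b)
Stationarity (grad_x L = 0): Q x + c + A^T lambda = 0.
Primal feasibility: A x = b.

This gives the KKT block system:
  [ Q   A^T ] [ x     ]   [-c ]
  [ A    0  ] [ lambda ] = [ b ]

Solving the linear system:
  x*      = (1.2752, 0.2459, 1.1835)
  lambda* = (-0.6807)
  f(x*)   = -5.9294

x* = (1.2752, 0.2459, 1.1835), lambda* = (-0.6807)
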